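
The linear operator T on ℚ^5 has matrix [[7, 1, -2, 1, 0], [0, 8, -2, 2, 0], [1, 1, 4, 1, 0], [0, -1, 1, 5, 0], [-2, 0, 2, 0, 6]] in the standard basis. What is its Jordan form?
The characteristic polynomial is det(xI - A) = (x - 6)^5, so the eigenvalues are 6 (algebraic multiplicity 5).

For λ = 6: rank(A - 6I) = 2, rank((A - 6I)^2) = 1, rank((A - 6I)^3) = 0. The eigenspace has dimension 5 - 2 = 3, so there are 3 Jordan blocks; the rank sequence gives block sizes [3, 1, 1].

Assembling the blocks gives the Jordan form J above.

J = [[6, 1, 0, 0, 0], [0, 6, 1, 0, 0], [0, 0, 6, 0, 0], [0, 0, 0, 6, 0], [0, 0, 0, 0, 6]]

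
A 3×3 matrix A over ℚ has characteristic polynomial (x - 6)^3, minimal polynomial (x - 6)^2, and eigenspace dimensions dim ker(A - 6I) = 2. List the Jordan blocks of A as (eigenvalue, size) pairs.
λ = 6: algebraic multiplicity 3 (exponent in χ_A), largest block size 2 (exponent in m_A), 2 blocks (geometric multiplicity). These force block sizes [2, 1].

Jordan blocks: (6, 2), (6, 1)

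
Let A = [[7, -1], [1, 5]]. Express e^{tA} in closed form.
A has Jordan form J = [[6, 1], [0, 6]] with A = PJP^{-1}, so e^{tA} = P e^{tJ} P^{-1}.

For a Jordan block J_k(λ), e^{tJ_k(λ)} = e^{λt} · (I + tN + t^2 N^2/2! + ... + t^{k-1} N^{k-1}/(k-1)!) where N is the nilpotent superdiagonal part.

Assembling the blocks and conjugating back gives the entries of e^{tA} as shown above.

e^{tA} = [[(t + 1)*e^{6*t}, -t*e^{6*t}], [t*e^{6*t}, (1 - t)*e^{6*t}]]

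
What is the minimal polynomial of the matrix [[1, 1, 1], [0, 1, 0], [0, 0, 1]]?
m_A(x) = (x - 1)^2

The characteristic polynomial factors as (x - 1)^3. The minimal polynomial is ∏(x - λ)^{k_λ} where k_λ is the size of the largest Jordan block at λ.

For λ = 1: rank(A - I) = 1, and the largest Jordan block has size 2 (the smallest k with rank((A - I)^k) = rank((A - I)^(k+1))).

So m_A(x) = (x - 1)^2.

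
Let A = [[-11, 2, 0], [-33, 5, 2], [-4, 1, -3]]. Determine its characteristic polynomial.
χ_A(x) = (x + 3)^3

xI - A = [[x + 11, -2, 0], [33, x - 5, -2], [4, -1, x + 3]].

Expanding det(xI - A) along the first row:
det(xI - A) = + (x + 11)·det([[x - 5, -2], [-1, x + 3]]) - (-2)·det([[33, -2], [4, x + 3]]) + (0)·det([[33, x - 5], [4, -1]]).

Evaluating gives χ_A(x) = x^3 + 9x^2 + 27x + 27 = (x + 3)^3.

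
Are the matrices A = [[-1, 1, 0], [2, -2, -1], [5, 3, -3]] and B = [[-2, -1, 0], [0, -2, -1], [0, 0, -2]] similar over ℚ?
Two matrices over a field are similar if and only if they have the same invariant factors.

Both A and B have characteristic polynomial (x + 2)^3 and minimal polynomial (x + 2)^3. Computing further, both have invariant factors (x + 2)^3. Hence A and B are similar.

Yes.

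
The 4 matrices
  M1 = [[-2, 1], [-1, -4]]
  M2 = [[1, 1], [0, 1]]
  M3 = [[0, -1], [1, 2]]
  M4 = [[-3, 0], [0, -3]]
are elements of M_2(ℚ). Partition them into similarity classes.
3 classes: {M1}, {M2, M3}, {M4}

Characteristic polynomials: χ_{M1} = (x + 3)^2, χ_{M2} = (x - 1)^2, χ_{M3} = (x - 1)^2, χ_{M4} = (x + 3)^2.

{M1}: invariant factors (x + 3)^2.

{M2, M3}: invariant factors (x - 1)^2.

{M4}: invariant factors x + 3, x + 3.

Matrices are similar if and only if their invariant-factor lists agree; the partition into similarity classes is {M1}, {M2, M3}, {M4}.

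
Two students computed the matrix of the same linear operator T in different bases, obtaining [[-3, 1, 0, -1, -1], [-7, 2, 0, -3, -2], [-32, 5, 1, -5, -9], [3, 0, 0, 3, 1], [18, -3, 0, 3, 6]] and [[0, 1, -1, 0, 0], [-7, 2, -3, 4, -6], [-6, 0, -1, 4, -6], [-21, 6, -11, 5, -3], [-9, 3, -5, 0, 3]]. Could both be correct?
Yes.

Two matrices over a field are similar if and only if they have the same invariant factors.

Both A and B have characteristic polynomial (x - 3)^2(x - 1)^3 and minimal polynomial (x - 3)^2(x - 1)^2. Computing further, both have invariant factors x - 1, (x - 3)^2(x - 1)^2. Hence A and B are similar.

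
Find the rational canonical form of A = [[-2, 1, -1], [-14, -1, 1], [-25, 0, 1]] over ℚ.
The invariant factors of A (the non-unit diagonal entries of the Smith normal form of xI - A over ℚ[x]) are (x + 4)(x^2 - 2x - 4), each dividing the next. The characteristic polynomial is their product, (x + 4)(x^2 - 2x - 4).

The rational canonical form is the block-diagonal matrix of companion matrices C(f_i):
R = [[0, 0, 16], [1, 0, 12], [0, 1, -2]].

Note the characteristic polynomial does not split into linear factors over ℚ, so A has no Jordan form over ℚ; the rational canonical form exists over any field.

R = [[0, 0, 16], [1, 0, 12], [0, 1, -2]]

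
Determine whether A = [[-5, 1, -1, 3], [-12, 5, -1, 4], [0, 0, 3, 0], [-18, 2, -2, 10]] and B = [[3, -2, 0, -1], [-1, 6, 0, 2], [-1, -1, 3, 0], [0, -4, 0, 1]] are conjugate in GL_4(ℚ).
No.

Both have characteristic polynomial (x - 4)(x - 3)^3, but the minimal polynomial of A is (x - 4)(x - 3)^3 while the minimal polynomial of B is (x - 4)(x - 3)^2. The minimal polynomial is a similarity invariant, so A and B are not similar.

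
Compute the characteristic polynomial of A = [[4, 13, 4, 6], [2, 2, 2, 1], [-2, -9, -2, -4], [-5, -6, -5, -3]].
xI - A = [[x - 4, -13, -4, -6], [-2, x - 2, -2, -1], [2, 9, x + 2, 4], [5, 6, 5, x + 3]].

Expanding det(xI - A) along the first row:
det(xI - A) = + (x - 4)·det([[x - 2, -2, -1], [9, x + 2, 4], [6, 5, x + 3]]) - (-13)·det([[-2, -2, -1], [2, x + 2, 4], [5, 5, x + 3]]) + (-4)·det([[-2, x - 2, -1], [2, 9, 4], [5, 6, x + 3]]) - (-6)·det([[-2, x - 2, -2], [2, 9, x + 2], [5, 6, 5]]).

Evaluating gives χ_A(x) = x^4 - x^3 = x^3(x - 1).

χ_A(x) = x^3(x - 1)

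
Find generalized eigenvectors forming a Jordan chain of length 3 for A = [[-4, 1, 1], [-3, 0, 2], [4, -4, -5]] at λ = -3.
We seek v_1 ∈ ker((A + 3I)^3) \ ker((A + 3I)^2), then set v_{i+1} = (A + 3I) v_i.

One such chain is v_1 = [[1, 0, 1]]^T, v_2 = [[0, -1, 2]]^T, v_3 = [[1, 1, 0]]^T. Check: (A + 3I) v_3 = [[0, 0, 0]]^T = 0.

v_1 = [[1, 0, 1]]^T, v_2 = [[0, -1, 2]]^T, v_3 = [[1, 1, 0]]^T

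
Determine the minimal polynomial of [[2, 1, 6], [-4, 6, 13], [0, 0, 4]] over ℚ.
The characteristic polynomial factors as (x - 4)^3. The minimal polynomial is ∏(x - λ)^{k_λ} where k_λ is the size of the largest Jordan block at λ.

For λ = 4: rank(A - 4I) = 2, and the largest Jordan block has size 3 (the smallest k with rank((A - 4I)^k) = rank((A - 4I)^(k+1))).

So m_A(x) = (x - 4)^3.

m_A(x) = (x - 4)^3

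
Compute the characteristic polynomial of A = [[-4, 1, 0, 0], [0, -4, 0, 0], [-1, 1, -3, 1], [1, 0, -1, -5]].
χ_A(x) = (x + 4)^4

xI - A = [[x + 4, -1, 0, 0], [0, x + 4, 0, 0], [1, -1, x + 3, -1], [-1, 0, 1, x + 5]].

Expanding det(xI - A) along the first row:
det(xI - A) = + (x + 4)·det([[x + 4, 0, 0], [-1, x + 3, -1], [0, 1, x + 5]]) - (-1)·det([[0, 0, 0], [1, x + 3, -1], [-1, 1, x + 5]]) + (0)·det([[0, x + 4, 0], [1, -1, -1], [-1, 0, x + 5]]) - (0)·det([[0, x + 4, 0], [1, -1, x + 3], [-1, 0, 1]]).

Evaluating gives χ_A(x) = x^4 + 16x^3 + 96x^2 + 256x + 256 = (x + 4)^4.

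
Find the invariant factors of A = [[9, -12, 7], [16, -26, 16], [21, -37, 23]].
The Jordan structure of A has elementary divisors (x - 2)^3. Arranging the block sizes at each eigenvalue in decreasing order and taking row products gives the invariant factors.

Invariant factors (smallest first, each dividing the next): (x - 2)^3.

Check: the last factor (x - 2)^3 is the minimal polynomial, and the product (x - 2)^3 is the characteristic polynomial.

(x - 2)^3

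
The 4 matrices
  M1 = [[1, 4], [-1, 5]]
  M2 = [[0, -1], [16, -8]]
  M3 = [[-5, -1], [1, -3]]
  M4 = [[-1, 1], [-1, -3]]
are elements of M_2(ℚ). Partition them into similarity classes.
3 classes: {M1}, {M2, M3}, {M4}

Characteristic polynomials: χ_{M1} = (x - 3)^2, χ_{M2} = (x + 4)^2, χ_{M3} = (x + 4)^2, χ_{M4} = (x + 2)^2.

{M1}: invariant factors (x - 3)^2.

{M2, M3}: invariant factors (x + 4)^2.

{M4}: invariant factors (x + 2)^2.

Matrices are similar if and only if their invariant-factor lists agree; the partition into similarity classes is {M1}, {M2, M3}, {M4}.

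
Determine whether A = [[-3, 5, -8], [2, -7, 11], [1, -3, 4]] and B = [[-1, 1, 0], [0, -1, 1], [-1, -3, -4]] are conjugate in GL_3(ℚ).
Two matrices over a field are similar if and only if they have the same invariant factors.

Both A and B have characteristic polynomial (x + 2)^3 and minimal polynomial (x + 2)^3. Computing further, both have invariant factors (x + 2)^3. Hence A and B are similar.

Yes.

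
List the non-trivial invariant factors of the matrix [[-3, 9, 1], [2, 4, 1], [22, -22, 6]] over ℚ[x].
(x - 6)^2(x + 5)

The Jordan structure of A has elementary divisors (x + 5), (x - 6)^2. Arranging the block sizes at each eigenvalue in decreasing order and taking row products gives the invariant factors.

Invariant factors (smallest first, each dividing the next): (x - 6)^2(x + 5).

Check: the last factor (x - 6)^2(x + 5) is the minimal polynomial, and the product (x - 6)^2(x + 5) is the characteristic polynomial.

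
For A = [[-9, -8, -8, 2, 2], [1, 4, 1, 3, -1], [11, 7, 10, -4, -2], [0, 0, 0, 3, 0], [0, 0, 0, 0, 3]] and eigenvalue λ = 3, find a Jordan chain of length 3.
We seek v_1 ∈ ker((A - 3I)^3) \ ker((A - 3I)^2), then set v_{i+1} = (A - 3I) v_i.

One such chain is v_1 = [[3, -3, -1, 1, 0]]^T, v_2 = [[-2, 2, 1, 0, 0]]^T, v_3 = [[0, 1, -1, 0, 0]]^T. Check: (A - 3I) v_3 = [[0, 0, 0, 0, 0]]^T = 0.

v_1 = [[3, -3, -1, 1, 0]]^T, v_2 = [[-2, 2, 1, 0, 0]]^T, v_3 = [[0, 1, -1, 0, 0]]^T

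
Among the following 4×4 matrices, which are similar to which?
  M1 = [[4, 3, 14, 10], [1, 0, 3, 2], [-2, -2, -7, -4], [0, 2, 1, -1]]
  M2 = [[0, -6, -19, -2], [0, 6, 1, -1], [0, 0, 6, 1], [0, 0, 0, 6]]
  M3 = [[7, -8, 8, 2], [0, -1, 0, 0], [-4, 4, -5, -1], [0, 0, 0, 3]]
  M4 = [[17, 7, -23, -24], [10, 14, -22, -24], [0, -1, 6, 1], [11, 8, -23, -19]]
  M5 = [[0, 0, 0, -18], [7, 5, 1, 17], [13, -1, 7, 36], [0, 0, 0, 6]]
3 classes: {M1}, {M2, M4, M5}, {M3}

Characteristic polynomials: χ_{M1} = (x + 1)^4, χ_{M2} = x(x - 6)^3, χ_{M3} = (x - 3)^2(x + 1)^2, χ_{M4} = x(x - 6)^3, χ_{M5} = x(x - 6)^3.

{M1}: invariant factors x + 1, (x + 1)^3.

{M2, M4, M5}: invariant factors x(x - 6)^3.

{M3}: invariant factors x + 1, (x - 3)^2(x + 1).

Matrices are similar if and only if their invariant-factor lists agree; the partition into similarity classes is {M1}, {M2, M4, M5}, {M3}.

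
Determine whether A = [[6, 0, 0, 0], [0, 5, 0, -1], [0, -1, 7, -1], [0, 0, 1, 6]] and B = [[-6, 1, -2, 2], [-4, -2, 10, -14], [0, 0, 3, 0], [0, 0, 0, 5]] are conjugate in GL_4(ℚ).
trace(A) = 24 but trace(B) = 0. The trace is a similarity invariant, so A and B are not similar.

No.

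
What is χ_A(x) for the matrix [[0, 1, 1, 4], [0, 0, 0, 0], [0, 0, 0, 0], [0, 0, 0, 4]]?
χ_A(x) = x^3(x - 4)

xI - A = [[x, -1, -1, -4], [0, x, 0, 0], [0, 0, x, 0], [0, 0, 0, x - 4]].

Expanding det(xI - A) along the first row:
det(xI - A) = + (x)·det([[x, 0, 0], [0, x, 0], [0, 0, x - 4]]) - (-1)·det([[0, 0, 0], [0, x, 0], [0, 0, x - 4]]) + (-1)·det([[0, x, 0], [0, 0, 0], [0, 0, x - 4]]) - (-4)·det([[0, x, 0], [0, 0, x], [0, 0, 0]]).

Evaluating gives χ_A(x) = x^4 - 4x^3 = x^3(x - 4).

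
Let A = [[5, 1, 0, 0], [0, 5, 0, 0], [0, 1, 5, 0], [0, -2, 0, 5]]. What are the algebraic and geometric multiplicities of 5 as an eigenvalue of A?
algebraic multiplicity 4, geometric multiplicity 3

The characteristic polynomial is (x - 5)^4, so the factor x - 5 appears with exponent 4: the algebraic multiplicity is 4.

rank(A - 5I) = 1, so the eigenspace has dimension 4 - 1 = 3: the geometric multiplicity is 3.

Since 3 < 4, A is not diagonalizable.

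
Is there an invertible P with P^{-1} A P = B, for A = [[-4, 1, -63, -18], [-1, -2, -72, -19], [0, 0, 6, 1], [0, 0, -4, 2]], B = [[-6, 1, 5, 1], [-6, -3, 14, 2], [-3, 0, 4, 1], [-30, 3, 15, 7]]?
Two matrices over a field are similar if and only if they have the same invariant factors.

Both A and B have characteristic polynomial (x - 4)^2(x + 3)^2 and minimal polynomial (x - 4)^2(x + 3)^2. Computing further, both have invariant factors (x - 4)^2(x + 3)^2. Hence A and B are similar.

Yes.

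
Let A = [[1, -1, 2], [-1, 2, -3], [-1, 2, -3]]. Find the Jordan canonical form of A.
The characteristic polynomial is det(xI - A) = x^3, so the eigenvalues are 0 (algebraic multiplicity 3).

For λ = 0: rank(A) = 2, rank(A^2) = 1, rank(A^3) = 0. The eigenspace has dimension 3 - 2 = 1, so there is 1 Jordan block; the rank sequence gives block sizes [3].

Assembling the blocks gives the Jordan form J above.

J = [[0, 1, 0], [0, 0, 1], [0, 0, 0]]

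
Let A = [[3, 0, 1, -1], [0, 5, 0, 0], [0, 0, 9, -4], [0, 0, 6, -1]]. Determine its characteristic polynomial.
χ_A(x) = (x - 5)^2(x - 3)^2

xI - A = [[x - 3, 0, -1, 1], [0, x - 5, 0, 0], [0, 0, x - 9, 4], [0, 0, -6, x + 1]].

Expanding det(xI - A) along the first row:
det(xI - A) = + (x - 3)·det([[x - 5, 0, 0], [0, x - 9, 4], [0, -6, x + 1]]) - (0)·det([[0, 0, 0], [0, x - 9, 4], [0, -6, x + 1]]) + (-1)·det([[0, x - 5, 0], [0, 0, 4], [0, 0, x + 1]]) - (1)·det([[0, x - 5, 0], [0, 0, x - 9], [0, 0, -6]]).

Evaluating gives χ_A(x) = x^4 - 16x^3 + 94x^2 - 240x + 225 = (x - 5)^2(x - 3)^2.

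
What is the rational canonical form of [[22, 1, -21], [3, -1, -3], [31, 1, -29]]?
R = [[0, 0, -16], [1, 0, -20], [0, 1, -8]]

The invariant factors of A (the non-unit diagonal entries of the Smith normal form of xI - A over ℚ[x]) are (x + 2)^2(x + 4), each dividing the next. The characteristic polynomial is their product, (x + 2)^2(x + 4).

The rational canonical form is the block-diagonal matrix of companion matrices C(f_i):
R = [[0, 0, -16], [1, 0, -20], [0, 1, -8]].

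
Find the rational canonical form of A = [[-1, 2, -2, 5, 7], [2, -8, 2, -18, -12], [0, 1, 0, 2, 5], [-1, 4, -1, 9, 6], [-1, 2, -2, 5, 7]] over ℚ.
R = [[0, 0, 0, 0, 0], [0, 0, 0, 0, 0], [0, 1, 0, 0, 5], [0, 0, 1, 0, -11], [0, 0, 0, 1, 7]]

The invariant factors of A (the non-unit diagonal entries of the Smith normal form of xI - A over ℚ[x]) are x, x(x - 5)(x - 1)^2, each dividing the next. The characteristic polynomial is their product, x^2(x - 5)(x - 1)^2.

The rational canonical form is the block-diagonal matrix of companion matrices C(f_i):
R = [[0, 0, 0, 0, 0], [0, 0, 0, 0, 0], [0, 1, 0, 0, 5], [0, 0, 1, 0, -11], [0, 0, 0, 1, 7]].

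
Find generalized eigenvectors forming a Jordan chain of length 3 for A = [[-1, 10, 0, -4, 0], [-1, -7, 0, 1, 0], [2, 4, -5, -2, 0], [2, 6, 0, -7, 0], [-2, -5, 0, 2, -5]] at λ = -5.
v_1 = [[0, 0, 0, 1, 0]]^T, v_2 = [[-4, 1, -2, -2, 2]]^T, v_3 = [[2, 0, 0, 2, -1]]^T

We seek v_1 ∈ ker((A + 5I)^3) \ ker((A + 5I)^2), then set v_{i+1} = (A + 5I) v_i.

One such chain is v_1 = [[0, 0, 0, 1, 0]]^T, v_2 = [[-4, 1, -2, -2, 2]]^T, v_3 = [[2, 0, 0, 2, -1]]^T. Check: (A + 5I) v_3 = [[0, 0, 0, 0, 0]]^T = 0.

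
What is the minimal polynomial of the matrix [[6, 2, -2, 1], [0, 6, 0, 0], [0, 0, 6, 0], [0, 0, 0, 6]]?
m_A(x) = (x - 6)^2

The characteristic polynomial factors as (x - 6)^4. The minimal polynomial is ∏(x - λ)^{k_λ} where k_λ is the size of the largest Jordan block at λ.

For λ = 6: rank(A - 6I) = 1, and the largest Jordan block has size 2 (the smallest k with rank((A - 6I)^k) = rank((A - 6I)^(k+1))).

So m_A(x) = (x - 6)^2.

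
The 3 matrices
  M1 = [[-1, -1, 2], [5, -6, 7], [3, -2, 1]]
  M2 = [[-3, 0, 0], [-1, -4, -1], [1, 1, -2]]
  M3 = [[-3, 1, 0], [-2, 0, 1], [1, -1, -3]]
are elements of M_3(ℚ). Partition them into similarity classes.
Characteristic polynomials: χ_{M1} = (x + 2)^3, χ_{M2} = (x + 3)^3, χ_{M3} = (x + 2)^3.

{M1, M3}: invariant factors (x + 2)^3.

{M2}: invariant factors x + 3, (x + 3)^2.

Matrices are similar if and only if their invariant-factor lists agree; the partition into similarity classes is {M1, M3}, {M2}.

2 classes: {M1, M3}, {M2}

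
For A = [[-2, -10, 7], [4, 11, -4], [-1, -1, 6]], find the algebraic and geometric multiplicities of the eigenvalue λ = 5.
The characteristic polynomial is (x - 5)^3, so the factor x - 5 appears with exponent 3: the algebraic multiplicity is 3.

rank(A - 5I) = 2, so the eigenspace has dimension 3 - 2 = 1: the geometric multiplicity is 1.

Since 1 < 3, A is not diagonalizable.

algebraic multiplicity 3, geometric multiplicity 1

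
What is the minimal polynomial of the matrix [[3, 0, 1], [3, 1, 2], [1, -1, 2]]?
m_A(x) = (x - 2)^3

The characteristic polynomial factors as (x - 2)^3. The minimal polynomial is ∏(x - λ)^{k_λ} where k_λ is the size of the largest Jordan block at λ.

For λ = 2: rank(A - 2I) = 2, and the largest Jordan block has size 3 (the smallest k with rank((A - 2I)^k) = rank((A - 2I)^(k+1))).

So m_A(x) = (x - 2)^3.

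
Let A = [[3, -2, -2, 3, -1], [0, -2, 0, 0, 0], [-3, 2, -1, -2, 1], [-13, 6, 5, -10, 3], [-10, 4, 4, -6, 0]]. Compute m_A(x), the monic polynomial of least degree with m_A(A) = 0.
m_A(x) = (x + 2)^3

The characteristic polynomial factors as (x + 2)^5. The minimal polynomial is ∏(x - λ)^{k_λ} where k_λ is the size of the largest Jordan block at λ.

For λ = -2: rank(A + 2I) = 2, and the largest Jordan block has size 3 (the smallest k with rank((A + 2I)^k) = rank((A + 2I)^(k+1))).

So m_A(x) = (x + 2)^3.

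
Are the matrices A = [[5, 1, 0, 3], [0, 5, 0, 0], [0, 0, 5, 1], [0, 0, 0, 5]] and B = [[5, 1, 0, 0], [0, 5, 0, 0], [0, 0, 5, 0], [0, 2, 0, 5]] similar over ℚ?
No.

Both have characteristic polynomial (x - 5)^4 and minimal polynomial (x - 5)^2. But rank(A - 5I) = 2 for A while rank(B - 5I) = 1 for B, so the number of Jordan blocks at λ = 5 differs. A and B are not similar.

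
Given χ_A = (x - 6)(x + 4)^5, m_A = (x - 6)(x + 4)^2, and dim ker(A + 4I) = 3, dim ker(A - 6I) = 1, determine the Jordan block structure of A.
Jordan blocks: (-4, 2), (-4, 2), (-4, 1), (6, 1)

λ = -4: algebraic multiplicity 5 (exponent in χ_A), largest block size 2 (exponent in m_A), 3 blocks (geometric multiplicity). These force block sizes [2, 2, 1].
λ = 6: algebraic multiplicity 1 (exponent in χ_A), largest block size 1 (exponent in m_A), 1 block (geometric multiplicity). This forces block sizes [1].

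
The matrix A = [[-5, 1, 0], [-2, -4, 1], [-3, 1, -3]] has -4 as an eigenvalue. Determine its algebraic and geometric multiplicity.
The characteristic polynomial is (x + 4)^3, so the factor x + 4 appears with exponent 3: the algebraic multiplicity is 3.

rank(A + 4I) = 2, so the eigenspace has dimension 3 - 2 = 1: the geometric multiplicity is 1.

Since 1 < 3, A is not diagonalizable.

algebraic multiplicity 3, geometric multiplicity 1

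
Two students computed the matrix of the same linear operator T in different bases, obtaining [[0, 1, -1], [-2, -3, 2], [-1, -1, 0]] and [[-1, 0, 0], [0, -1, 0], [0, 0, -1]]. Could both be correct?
Both have characteristic polynomial (x + 1)^3, but the minimal polynomial of A is (x + 1)^2 while the minimal polynomial of B is x + 1. The minimal polynomial is a similarity invariant, so A and B are not similar.

No.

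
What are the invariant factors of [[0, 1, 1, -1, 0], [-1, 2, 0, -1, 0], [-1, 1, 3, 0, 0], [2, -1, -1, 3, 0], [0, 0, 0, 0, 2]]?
The Jordan structure of A has elementary divisors (x - 2)^2, (x - 2)^2, (x - 2). Arranging the block sizes at each eigenvalue in decreasing order and taking row products gives the invariant factors.

Invariant factors (smallest first, each dividing the next): x - 2, (x - 2)^2, (x - 2)^2.

Check: the last factor (x - 2)^2 is the minimal polynomial, and the product (x - 2)^5 is the characteristic polynomial.

x - 2, (x - 2)^2, (x - 2)^2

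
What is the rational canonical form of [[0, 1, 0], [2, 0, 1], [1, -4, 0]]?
R = [[0, 0, 1], [1, 0, -2], [0, 1, 0]]

The invariant factors of A (the non-unit diagonal entries of the Smith normal form of xI - A over ℚ[x]) are x^3 + 2x - 1, each dividing the next. The characteristic polynomial is their product, x^3 + 2x - 1.

The rational canonical form is the block-diagonal matrix of companion matrices C(f_i):
R = [[0, 0, 1], [1, 0, -2], [0, 1, 0]].

Note the characteristic polynomial does not split into linear factors over ℚ, so A has no Jordan form over ℚ; the rational canonical form exists over any field.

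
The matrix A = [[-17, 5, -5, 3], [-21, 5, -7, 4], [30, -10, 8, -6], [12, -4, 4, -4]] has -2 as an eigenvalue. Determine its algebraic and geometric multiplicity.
algebraic multiplicity 4, geometric multiplicity 2

The characteristic polynomial is (x + 2)^4, so the factor x + 2 appears with exponent 4: the algebraic multiplicity is 4.

rank(A + 2I) = 2, so the eigenspace has dimension 4 - 2 = 2: the geometric multiplicity is 2.

Since 2 < 4, A is not diagonalizable.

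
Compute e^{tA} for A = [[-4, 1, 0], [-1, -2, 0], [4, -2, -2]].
A has Jordan form J = [[-3, 1, 0], [0, -3, 0], [0, 0, -2]] with A = PJP^{-1}, so e^{tA} = P e^{tJ} P^{-1}.

For a Jordan block J_k(λ), e^{tJ_k(λ)} = e^{λt} · (I + tN + t^2 N^2/2! + ... + t^{k-1} N^{k-1}/(k-1)!) where N is the nilpotent superdiagonal part.

Assembling the blocks and conjugating back gives the entries of e^{tA} as shown above.

e^{tA} = [[(1 - t)*e^{-3*t}, t*e^{-3*t}, 0], [-t*e^{-3*t}, (t + 1)*e^{-3*t}, 0], [2*(t + e^{t} - 1)*e^{-3*t}, -2*t*e^{-3*t}, e^{-2*t}]]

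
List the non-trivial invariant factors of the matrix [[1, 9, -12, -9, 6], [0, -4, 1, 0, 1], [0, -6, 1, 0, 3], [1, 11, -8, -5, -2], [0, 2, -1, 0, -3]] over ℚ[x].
x + 2, x + 2, (x + 2)^3

The Jordan structure of A has elementary divisors (x + 2)^3, (x + 2), (x + 2). Arranging the block sizes at each eigenvalue in decreasing order and taking row products gives the invariant factors.

Invariant factors (smallest first, each dividing the next): x + 2, x + 2, (x + 2)^3.

Check: the last factor (x + 2)^3 is the minimal polynomial, and the product (x + 2)^5 is the characteristic polynomial.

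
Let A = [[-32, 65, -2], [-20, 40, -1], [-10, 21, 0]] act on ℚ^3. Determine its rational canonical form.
R = [[0, 0, 18], [1, 0, -21], [0, 1, 8]]

The invariant factors of A (the non-unit diagonal entries of the Smith normal form of xI - A over ℚ[x]) are (x - 3)^2(x - 2), each dividing the next. The characteristic polynomial is their product, (x - 3)^2(x - 2).

The rational canonical form is the block-diagonal matrix of companion matrices C(f_i):
R = [[0, 0, 18], [1, 0, -21], [0, 1, 8]].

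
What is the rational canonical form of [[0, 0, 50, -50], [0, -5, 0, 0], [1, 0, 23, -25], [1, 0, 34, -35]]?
R = [[-5, 0, 0, 0], [0, 0, 0, -50], [0, 1, 0, -45], [0, 0, 1, -12]]

The invariant factors of A (the non-unit diagonal entries of the Smith normal form of xI - A over ℚ[x]) are x + 5, (x + 2)(x + 5)^2, each dividing the next. The characteristic polynomial is their product, (x + 2)(x + 5)^3.

The rational canonical form is the block-diagonal matrix of companion matrices C(f_i):
R = [[-5, 0, 0, 0], [0, 0, 0, -50], [0, 1, 0, -45], [0, 0, 1, -12]].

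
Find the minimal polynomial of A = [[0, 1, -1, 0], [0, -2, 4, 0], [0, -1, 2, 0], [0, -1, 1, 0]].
m_A(x) = x^3

The characteristic polynomial factors as x^4. The minimal polynomial is ∏(x - λ)^{k_λ} where k_λ is the size of the largest Jordan block at λ.

For λ = 0: rank(A) = 2, and the largest Jordan block has size 3 (the smallest k with rank(A^k) = rank(A^(k+1))).

So m_A(x) = x^3.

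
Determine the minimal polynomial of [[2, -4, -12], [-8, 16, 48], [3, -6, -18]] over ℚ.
m_A(x) = x^2

The characteristic polynomial factors as x^3. The minimal polynomial is ∏(x - λ)^{k_λ} where k_λ is the size of the largest Jordan block at λ.

For λ = 0: rank(A) = 1, and the largest Jordan block has size 2 (the smallest k with rank(A^k) = rank(A^(k+1))).

So m_A(x) = x^2.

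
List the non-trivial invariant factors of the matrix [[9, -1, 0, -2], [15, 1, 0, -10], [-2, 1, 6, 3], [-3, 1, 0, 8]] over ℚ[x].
The Jordan structure of A has elementary divisors (x - 6)^2, (x - 6)^2. Arranging the block sizes at each eigenvalue in decreasing order and taking row products gives the invariant factors.

Invariant factors (smallest first, each dividing the next): (x - 6)^2, (x - 6)^2.

Check: the last factor (x - 6)^2 is the minimal polynomial, and the product (x - 6)^4 is the characteristic polynomial.

(x - 6)^2, (x - 6)^2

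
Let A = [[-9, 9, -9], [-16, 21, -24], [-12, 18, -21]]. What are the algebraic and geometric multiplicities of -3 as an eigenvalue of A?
algebraic multiplicity 3, geometric multiplicity 2

The characteristic polynomial is (x + 3)^3, so the factor x + 3 appears with exponent 3: the algebraic multiplicity is 3.

rank(A + 3I) = 1, so the eigenspace has dimension 3 - 1 = 2: the geometric multiplicity is 2.

Since 2 < 3, A is not diagonalizable.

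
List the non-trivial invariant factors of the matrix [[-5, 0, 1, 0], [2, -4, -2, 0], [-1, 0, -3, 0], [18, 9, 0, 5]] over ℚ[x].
The Jordan structure of A has elementary divisors (x + 4)^2, (x + 4), (x - 5). Arranging the block sizes at each eigenvalue in decreasing order and taking row products gives the invariant factors.

Invariant factors (smallest first, each dividing the next): x + 4, (x - 5)(x + 4)^2.

Check: the last factor (x - 5)(x + 4)^2 is the minimal polynomial, and the product (x - 5)(x + 4)^3 is the characteristic polynomial.

x + 4, (x - 5)(x + 4)^2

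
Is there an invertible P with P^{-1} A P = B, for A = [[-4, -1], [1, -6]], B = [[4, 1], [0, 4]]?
No.

trace(A) = -10 but trace(B) = 8. The trace is a similarity invariant, so A and B are not similar.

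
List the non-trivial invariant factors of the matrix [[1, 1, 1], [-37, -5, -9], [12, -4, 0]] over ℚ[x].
(x - 4)(x + 4)^2

The Jordan structure of A has elementary divisors (x + 4)^2, (x - 4). Arranging the block sizes at each eigenvalue in decreasing order and taking row products gives the invariant factors.

Invariant factors (smallest first, each dividing the next): (x - 4)(x + 4)^2.

Check: the last factor (x - 4)(x + 4)^2 is the minimal polynomial, and the product (x - 4)(x + 4)^2 is the characteristic polynomial.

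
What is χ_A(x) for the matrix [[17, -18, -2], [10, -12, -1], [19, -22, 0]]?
χ_A(x) = (x - 4)^2(x + 3)

xI - A = [[x - 17, 18, 2], [-10, x + 12, 1], [-19, 22, x]].

Expanding det(xI - A) along the first row:
det(xI - A) = + (x - 17)·det([[x + 12, 1], [22, x]]) - (18)·det([[-10, 1], [-19, x]]) + (2)·det([[-10, x + 12], [-19, 22]]).

Evaluating gives χ_A(x) = x^3 - 5x^2 - 8x + 48 = (x - 4)^2(x + 3).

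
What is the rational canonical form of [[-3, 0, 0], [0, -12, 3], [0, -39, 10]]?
The invariant factors of A (the non-unit diagonal entries of the Smith normal form of xI - A over ℚ[x]) are x + 3, (x - 1)(x + 3), each dividing the next. The characteristic polynomial is their product, (x - 1)(x + 3)^2.

The rational canonical form is the block-diagonal matrix of companion matrices C(f_i):
R = [[-3, 0, 0], [0, 0, 3], [0, 1, -2]].

R = [[-3, 0, 0], [0, 0, 3], [0, 1, -2]]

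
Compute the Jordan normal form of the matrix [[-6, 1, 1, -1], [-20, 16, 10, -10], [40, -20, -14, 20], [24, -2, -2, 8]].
J = [[-4, 1, 0, 0], [0, -4, 0, 0], [0, 0, 6, 0], [0, 0, 0, 6]]

The characteristic polynomial is det(xI - A) = (x - 6)^2(x + 4)^2, so the eigenvalues are -4 (algebraic multiplicity 2), 6 (algebraic multiplicity 2).

For λ = -4: rank(A + 4I) = 3, rank((A + 4I)^2) = 2. The eigenspace has dimension 4 - 3 = 1, so there is 1 Jordan block; the rank sequence gives block sizes [2].

For λ = 6: rank(A - 6I) = 2. The eigenspace has dimension 4 - 2 = 2, so there are 2 Jordan blocks; the rank sequence gives block sizes [1, 1].

Assembling the blocks gives the Jordan form J above.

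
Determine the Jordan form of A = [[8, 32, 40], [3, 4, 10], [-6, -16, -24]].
The characteristic polynomial is det(xI - A) = (x + 4)^3, so the eigenvalues are -4 (algebraic multiplicity 3).

For λ = -4: rank(A + 4I) = 1, rank((A + 4I)^2) = 0. The eigenspace has dimension 3 - 1 = 2, so there are 2 Jordan blocks; the rank sequence gives block sizes [2, 1].

Assembling the blocks gives the Jordan form J above.

J = [[-4, 1, 0], [0, -4, 0], [0, 0, -4]]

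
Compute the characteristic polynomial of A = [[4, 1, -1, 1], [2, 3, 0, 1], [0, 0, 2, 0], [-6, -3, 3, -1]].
χ_A(x) = (x - 2)^4

xI - A = [[x - 4, -1, 1, -1], [-2, x - 3, 0, -1], [0, 0, x - 2, 0], [6, 3, -3, x + 1]].

Expanding det(xI - A) along the first row:
det(xI - A) = + (x - 4)·det([[x - 3, 0, -1], [0, x - 2, 0], [3, -3, x + 1]]) - (-1)·det([[-2, 0, -1], [0, x - 2, 0], [6, -3, x + 1]]) + (1)·det([[-2, x - 3, -1], [0, 0, 0], [6, 3, x + 1]]) - (-1)·det([[-2, x - 3, 0], [0, 0, x - 2], [6, 3, -3]]).

Evaluating gives χ_A(x) = x^4 - 8x^3 + 24x^2 - 32x + 16 = (x - 2)^4.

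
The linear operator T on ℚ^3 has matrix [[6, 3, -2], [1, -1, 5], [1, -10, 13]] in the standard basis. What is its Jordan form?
The characteristic polynomial is det(xI - A) = (x - 6)^3, so the eigenvalues are 6 (algebraic multiplicity 3).

For λ = 6: rank(A - 6I) = 2, rank((A - 6I)^2) = 1, rank((A - 6I)^3) = 0. The eigenspace has dimension 3 - 2 = 1, so there is 1 Jordan block; the rank sequence gives block sizes [3].

Assembling the blocks gives the Jordan form J above.

J = [[6, 1, 0], [0, 6, 1], [0, 0, 6]]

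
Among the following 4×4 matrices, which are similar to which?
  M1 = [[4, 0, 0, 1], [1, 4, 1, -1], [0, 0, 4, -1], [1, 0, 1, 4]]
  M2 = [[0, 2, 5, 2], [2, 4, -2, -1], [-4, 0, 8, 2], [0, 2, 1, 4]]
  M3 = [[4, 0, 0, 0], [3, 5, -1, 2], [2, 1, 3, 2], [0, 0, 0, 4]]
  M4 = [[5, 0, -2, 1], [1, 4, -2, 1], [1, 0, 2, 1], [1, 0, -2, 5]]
Characteristic polynomials: χ_{M1} = (x - 4)^4, χ_{M2} = (x - 4)^4, χ_{M3} = (x - 4)^4, χ_{M4} = (x - 4)^4.

{M1, M2, M3}: invariant factors x - 4, (x - 4)^3.

{M4}: invariant factors x - 4, x - 4, (x - 4)^2.

Matrices are similar if and only if their invariant-factor lists agree; the partition into similarity classes is {M1, M2, M3}, {M4}.

2 classes: {M1, M2, M3}, {M4}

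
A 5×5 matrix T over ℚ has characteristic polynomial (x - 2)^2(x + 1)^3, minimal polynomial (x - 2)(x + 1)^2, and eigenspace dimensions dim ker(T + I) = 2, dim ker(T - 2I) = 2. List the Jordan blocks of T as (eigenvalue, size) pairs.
Jordan blocks: (-1, 2), (-1, 1), (2, 1), (2, 1)

λ = -1: algebraic multiplicity 3 (exponent in χ_T), largest block size 2 (exponent in m_T), 2 blocks (geometric multiplicity). These force block sizes [2, 1].
λ = 2: algebraic multiplicity 2 (exponent in χ_T), largest block size 1 (exponent in m_T), 2 blocks (geometric multiplicity). These force block sizes [1, 1].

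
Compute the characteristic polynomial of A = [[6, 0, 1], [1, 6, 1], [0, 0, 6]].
xI - A = [[x - 6, 0, -1], [-1, x - 6, -1], [0, 0, x - 6]].

Expanding det(xI - A) along the first row:
det(xI - A) = + (x - 6)·det([[x - 6, -1], [0, x - 6]]) - (0)·det([[-1, -1], [0, x - 6]]) + (-1)·det([[-1, x - 6], [0, 0]]).

Evaluating gives χ_A(x) = x^3 - 18x^2 + 108x - 216 = (x - 6)^3.

χ_A(x) = (x - 6)^3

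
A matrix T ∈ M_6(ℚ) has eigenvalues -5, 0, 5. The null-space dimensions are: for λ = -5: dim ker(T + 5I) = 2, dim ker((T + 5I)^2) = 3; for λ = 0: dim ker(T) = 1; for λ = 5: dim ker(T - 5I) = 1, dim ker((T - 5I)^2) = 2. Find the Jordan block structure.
λ = -5: successive nullity increments [2, 1] count blocks of size ≥ k; block sizes are [2, 1].
λ = 0: successive nullity increments [1] count blocks of size ≥ k; block sizes are [1].
λ = 5: successive nullity increments [1, 1] count blocks of size ≥ k; block sizes are [2].

Jordan blocks: (-5, 2), (-5, 1), (0, 1), (5, 2)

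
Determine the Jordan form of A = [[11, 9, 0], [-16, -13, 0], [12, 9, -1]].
The characteristic polynomial is det(xI - A) = (x + 1)^3, so the eigenvalues are -1 (algebraic multiplicity 3).

For λ = -1: rank(A + I) = 1, rank((A + I)^2) = 0. The eigenspace has dimension 3 - 1 = 2, so there are 2 Jordan blocks; the rank sequence gives block sizes [2, 1].

Assembling the blocks gives the Jordan form J above.

J = [[-1, 1, 0], [0, -1, 0], [0, 0, -1]]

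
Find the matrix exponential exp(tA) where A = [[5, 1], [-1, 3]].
A has Jordan form J = [[4, 1], [0, 4]] with A = PJP^{-1}, so e^{tA} = P e^{tJ} P^{-1}.

For a Jordan block J_k(λ), e^{tJ_k(λ)} = e^{λt} · (I + tN + t^2 N^2/2! + ... + t^{k-1} N^{k-1}/(k-1)!) where N is the nilpotent superdiagonal part.

Assembling the blocks and conjugating back gives the entries of e^{tA} as shown above.

e^{tA} = [[(t + 1)*e^{4*t}, t*e^{4*t}], [-t*e^{4*t}, (1 - t)*e^{4*t}]]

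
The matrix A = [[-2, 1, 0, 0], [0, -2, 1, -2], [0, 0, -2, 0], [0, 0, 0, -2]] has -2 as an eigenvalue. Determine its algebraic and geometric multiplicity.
algebraic multiplicity 4, geometric multiplicity 2

The characteristic polynomial is (x + 2)^4, so the factor x + 2 appears with exponent 4: the algebraic multiplicity is 4.

rank(A + 2I) = 2, so the eigenspace has dimension 4 - 2 = 2: the geometric multiplicity is 2.

Since 2 < 4, A is not diagonalizable.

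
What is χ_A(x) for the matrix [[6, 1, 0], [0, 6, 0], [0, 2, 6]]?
xI - A = [[x - 6, -1, 0], [0, x - 6, 0], [0, -2, x - 6]].

Expanding det(xI - A) along the first row:
det(xI - A) = + (x - 6)·det([[x - 6, 0], [-2, x - 6]]) - (-1)·det([[0, 0], [0, x - 6]]) + (0)·det([[0, x - 6], [0, -2]]).

Evaluating gives χ_A(x) = x^3 - 18x^2 + 108x - 216 = (x - 6)^3.

χ_A(x) = (x - 6)^3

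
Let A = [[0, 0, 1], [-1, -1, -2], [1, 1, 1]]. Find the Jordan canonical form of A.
J = [[0, 1, 0], [0, 0, 1], [0, 0, 0]]

The characteristic polynomial is det(xI - A) = x^3, so the eigenvalues are 0 (algebraic multiplicity 3).

For λ = 0: rank(A) = 2, rank(A^2) = 1, rank(A^3) = 0. The eigenspace has dimension 3 - 2 = 1, so there is 1 Jordan block; the rank sequence gives block sizes [3].

Assembling the blocks gives the Jordan form J above.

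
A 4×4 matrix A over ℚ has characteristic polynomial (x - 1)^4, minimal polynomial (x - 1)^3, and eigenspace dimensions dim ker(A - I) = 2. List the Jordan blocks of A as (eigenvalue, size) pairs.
λ = 1: algebraic multiplicity 4 (exponent in χ_A), largest block size 3 (exponent in m_A), 2 blocks (geometric multiplicity). These force block sizes [3, 1].

Jordan blocks: (1, 3), (1, 1)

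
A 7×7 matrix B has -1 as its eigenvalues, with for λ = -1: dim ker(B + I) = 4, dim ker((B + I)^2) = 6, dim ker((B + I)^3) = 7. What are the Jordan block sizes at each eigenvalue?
λ = -1: successive nullity increments [4, 2, 1] count blocks of size ≥ k; block sizes are [3, 2, 1, 1].

Jordan blocks: (-1, 3), (-1, 2), (-1, 1), (-1, 1)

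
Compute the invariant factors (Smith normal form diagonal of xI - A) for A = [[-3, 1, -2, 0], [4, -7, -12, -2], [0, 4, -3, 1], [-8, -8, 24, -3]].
(x + 3)^2(x + 5)^2

The Jordan structure of A has elementary divisors (x + 5)^2, (x + 3)^2. Arranging the block sizes at each eigenvalue in decreasing order and taking row products gives the invariant factors.

Invariant factors (smallest first, each dividing the next): (x + 3)^2(x + 5)^2.

Check: the last factor (x + 3)^2(x + 5)^2 is the minimal polynomial, and the product (x + 3)^2(x + 5)^2 is the characteristic polynomial.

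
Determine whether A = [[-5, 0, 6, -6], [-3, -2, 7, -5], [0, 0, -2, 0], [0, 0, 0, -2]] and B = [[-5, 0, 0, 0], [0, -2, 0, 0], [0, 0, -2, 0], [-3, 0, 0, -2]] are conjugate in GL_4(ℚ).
Both have characteristic polynomial (x + 2)^3(x + 5), but the minimal polynomial of A is (x + 2)^2(x + 5) while the minimal polynomial of B is (x + 2)(x + 5). The minimal polynomial is a similarity invariant, so A and B are not similar.

No.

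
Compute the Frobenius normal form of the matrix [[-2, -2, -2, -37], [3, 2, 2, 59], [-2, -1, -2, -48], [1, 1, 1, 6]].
The invariant factors of A (the non-unit diagonal entries of the Smith normal form of xI - A over ℚ[x]) are (x^2 - 2x + 5)^2, each dividing the next. The characteristic polynomial is their product, (x^2 - 2x + 5)^2.

The rational canonical form is the block-diagonal matrix of companion matrices C(f_i):
R = [[0, 0, 0, -25], [1, 0, 0, 20], [0, 1, 0, -14], [0, 0, 1, 4]].

Note the characteristic polynomial does not split into linear factors over ℚ, so A has no Jordan form over ℚ; the rational canonical form exists over any field.

R = [[0, 0, 0, -25], [1, 0, 0, 20], [0, 1, 0, -14], [0, 0, 1, 4]]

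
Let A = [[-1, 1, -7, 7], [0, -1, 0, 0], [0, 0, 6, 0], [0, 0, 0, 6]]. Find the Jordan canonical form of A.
J = [[-1, 1, 0, 0], [0, -1, 0, 0], [0, 0, 6, 0], [0, 0, 0, 6]]

The characteristic polynomial is det(xI - A) = (x - 6)^2(x + 1)^2, so the eigenvalues are -1 (algebraic multiplicity 2), 6 (algebraic multiplicity 2).

For λ = -1: rank(A + I) = 3, rank((A + I)^2) = 2. The eigenspace has dimension 4 - 3 = 1, so there is 1 Jordan block; the rank sequence gives block sizes [2].

For λ = 6: rank(A - 6I) = 2. The eigenspace has dimension 4 - 2 = 2, so there are 2 Jordan blocks; the rank sequence gives block sizes [1, 1].

Assembling the blocks gives the Jordan form J above.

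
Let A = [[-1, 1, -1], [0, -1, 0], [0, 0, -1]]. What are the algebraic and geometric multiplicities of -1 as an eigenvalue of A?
The characteristic polynomial is (x + 1)^3, so the factor x + 1 appears with exponent 3: the algebraic multiplicity is 3.

rank(A + I) = 1, so the eigenspace has dimension 3 - 1 = 2: the geometric multiplicity is 2.

Since 2 < 3, A is not diagonalizable.

algebraic multiplicity 3, geometric multiplicity 2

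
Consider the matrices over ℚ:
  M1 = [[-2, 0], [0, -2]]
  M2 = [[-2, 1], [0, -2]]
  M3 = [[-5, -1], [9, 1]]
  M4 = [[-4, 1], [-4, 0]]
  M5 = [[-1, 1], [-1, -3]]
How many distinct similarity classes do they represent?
2 classes: {M1}, {M2, M3, M4, M5}

Characteristic polynomials: χ_{M1} = (x + 2)^2, χ_{M2} = (x + 2)^2, χ_{M3} = (x + 2)^2, χ_{M4} = (x + 2)^2, χ_{M5} = (x + 2)^2.

{M1}: invariant factors x + 2, x + 2.

{M2, M3, M4, M5}: invariant factors (x + 2)^2.

Matrices are similar if and only if their invariant-factor lists agree; the partition into similarity classes is {M1}, {M2, M3, M4, M5}.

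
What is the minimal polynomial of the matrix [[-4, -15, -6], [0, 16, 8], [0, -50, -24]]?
m_A(x) = (x + 4)^2

The characteristic polynomial factors as (x + 4)^3. The minimal polynomial is ∏(x - λ)^{k_λ} where k_λ is the size of the largest Jordan block at λ.

For λ = -4: rank(A + 4I) = 1, and the largest Jordan block has size 2 (the smallest k with rank((A + 4I)^k) = rank((A + 4I)^(k+1))).

So m_A(x) = (x + 4)^2.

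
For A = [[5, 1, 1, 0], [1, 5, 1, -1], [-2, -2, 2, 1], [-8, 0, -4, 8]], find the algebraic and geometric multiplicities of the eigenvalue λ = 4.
algebraic multiplicity 2, geometric multiplicity 1

The characteristic polynomial is (x - 6)^2(x - 4)^2, so the factor x - 4 appears with exponent 2: the algebraic multiplicity is 2.

rank(A - 4I) = 3, so the eigenspace has dimension 4 - 3 = 1: the geometric multiplicity is 1.

Since 1 < 2, A is not diagonalizable.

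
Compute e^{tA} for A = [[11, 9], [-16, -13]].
e^{tA} = [[(12*t + 1)*e^{-t}, 9*t*e^{-t}], [-16*t*e^{-t}, (1 - 12*t)*e^{-t}]]

A has Jordan form J = [[-1, 1], [0, -1]] with A = PJP^{-1}, so e^{tA} = P e^{tJ} P^{-1}.

For a Jordan block J_k(λ), e^{tJ_k(λ)} = e^{λt} · (I + tN + t^2 N^2/2! + ... + t^{k-1} N^{k-1}/(k-1)!) where N is the nilpotent superdiagonal part.

Assembling the blocks and conjugating back gives the entries of e^{tA} as shown above.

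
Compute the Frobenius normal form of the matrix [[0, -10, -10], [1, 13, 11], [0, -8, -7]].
R = [[0, 0, 10], [1, 0, -7], [0, 1, 6]]

The invariant factors of A (the non-unit diagonal entries of the Smith normal form of xI - A over ℚ[x]) are (x - 5)(x^2 - x + 2), each dividing the next. The characteristic polynomial is their product, (x - 5)(x^2 - x + 2).

The rational canonical form is the block-diagonal matrix of companion matrices C(f_i):
R = [[0, 0, 10], [1, 0, -7], [0, 1, 6]].

Note the characteristic polynomial does not split into linear factors over ℚ, so A has no Jordan form over ℚ; the rational canonical form exists over any field.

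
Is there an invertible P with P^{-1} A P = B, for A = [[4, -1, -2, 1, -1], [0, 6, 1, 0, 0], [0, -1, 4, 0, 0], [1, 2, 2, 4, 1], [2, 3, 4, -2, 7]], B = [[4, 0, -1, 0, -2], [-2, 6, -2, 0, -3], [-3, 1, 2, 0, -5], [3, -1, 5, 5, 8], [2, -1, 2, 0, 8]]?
Two matrices over a field are similar if and only if they have the same invariant factors.

Both A and B have characteristic polynomial (x - 5)^5 and minimal polynomial (x - 5)^3. Computing further, both have invariant factors (x - 5)^2, (x - 5)^3. Hence A and B are similar.

Yes.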